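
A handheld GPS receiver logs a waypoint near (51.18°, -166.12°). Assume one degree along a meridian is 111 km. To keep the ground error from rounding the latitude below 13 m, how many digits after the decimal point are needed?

One degree of latitude covers 111000 m.
Rounding to N decimal places gives at most 0.5 × 10⁻ᴺ degrees of error, i.e. 0.5 × 10⁻ᴺ × 111000 m.
Setting 55500 × 10⁻ᴺ ≤ 13 gives 10ᴺ ≥ 4269, i.e. N ≥ 3.63.
At 3 places the error can reach 55.5 m, but 4 places keeps it to 5.55 m.

4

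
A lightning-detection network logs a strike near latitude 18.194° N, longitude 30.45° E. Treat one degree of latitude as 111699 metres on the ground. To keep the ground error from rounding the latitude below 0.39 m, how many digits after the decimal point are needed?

One degree of latitude covers 111699 m.
N decimal places → at most half a unit in the last place, 0.5 × 10⁻ᴺ° = 111699/2 × 10⁻ᴺ m.
Setting 55849.5 × 10⁻ᴺ ≤ 0.39 gives 10ᴺ ≥ 1.432e+05, i.e. N ≥ 5.16.
N = 5 would give 0.558 m (too coarse); N = 6 gives 0.0558 m ≤ 0.39 m.

6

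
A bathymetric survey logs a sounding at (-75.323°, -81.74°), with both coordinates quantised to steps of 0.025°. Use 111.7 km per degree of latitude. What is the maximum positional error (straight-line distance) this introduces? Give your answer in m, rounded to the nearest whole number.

1440 m

With a 0.025° grid the true value lies within half a step, ±0.025°/2 = ±0.0125°, of the stored one.
North–south component: 0.0125° × 111700 = 1396.25 m.
E–W at 75.323°: 0.0125° × 111700 × cos 75.323° = 0.0125 × 111700 × 0.2534 ≈ 353.767 m.
The two errors are perpendicular, so the maximum displacement is √(1396.25² + 353.767²) ≈ 1440.37 m.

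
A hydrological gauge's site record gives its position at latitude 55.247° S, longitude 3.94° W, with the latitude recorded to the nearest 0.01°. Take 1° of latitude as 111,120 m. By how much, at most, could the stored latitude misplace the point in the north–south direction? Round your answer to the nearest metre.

Rounding to 2 decimal places leaves the latitude within ±0.005° of the true value.
North–south distance: 0.005° × 111120 m/° = 555.6 m.

556 metres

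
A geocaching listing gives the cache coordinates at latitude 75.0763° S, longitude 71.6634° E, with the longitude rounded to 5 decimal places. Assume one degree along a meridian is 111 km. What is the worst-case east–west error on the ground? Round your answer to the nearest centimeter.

Rounding to 5 decimal places leaves the longitude within ±5e-06° of the true value.
Parallels shrink by cos φ, so at 75.0763° a degree of longitude is 111000 × 0.2575 ≈ 28586.1 m.
East–west error: 5e-06° × 28586.1 m/° ≈ 0.142931 m.
That is 0.142931 m = 14.293 cm.

14 centimeters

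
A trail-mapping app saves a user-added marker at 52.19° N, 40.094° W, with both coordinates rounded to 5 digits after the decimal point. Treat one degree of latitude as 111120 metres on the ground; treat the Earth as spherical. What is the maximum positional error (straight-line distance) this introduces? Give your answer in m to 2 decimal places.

Rounding to 5 decimal places leaves each coordinate within ±5e-06° of the true value.
Latitude error → 5e-06 × 111120 = 0.5556 m along the meridian.
East–west component at 52.19°: 5e-06° × 111120 × cos 52.19° ≈ 5e-06 × 68121.6 ≈ 0.340608 m.
Combining orthogonally: (0.5556² + 0.340608²)^½ ≈ 0.651694 m.

0.65 m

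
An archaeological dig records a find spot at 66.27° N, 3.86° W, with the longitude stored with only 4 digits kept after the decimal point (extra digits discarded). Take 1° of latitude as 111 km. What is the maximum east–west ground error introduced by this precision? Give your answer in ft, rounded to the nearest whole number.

15 ft

Truncating at 4 decimal places can drop up to a full unit in the last place, so the longitude may be off by as much as 0.0001°.
One degree of longitude at 66.27° is 111000 × cos 66.27° ≈ 111000 × 0.4024 = 44669.4 m.
So at most 0.0001° × 44669.4 ≈ 4.46694 m east–west.
In feet: 4.46694 m ÷ 0.3048 ≈ 14.655 ft.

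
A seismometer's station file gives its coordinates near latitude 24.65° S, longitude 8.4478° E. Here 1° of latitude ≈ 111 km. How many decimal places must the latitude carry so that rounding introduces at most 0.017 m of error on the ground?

7 decimal places

One degree of latitude covers 111000 m.
With N decimal places the half-ulp bound is 0.5·10⁻ᴺ°, or 0.5·10⁻ᴺ × 111000 m on the ground.
Setting 55500 × 10⁻ᴺ ≤ 0.017 gives 10ᴺ ≥ 3.265e+06, i.e. N ≥ 6.51.
So 7 decimal places suffice (0.00555 m); 6 would allow up to 0.0555 m.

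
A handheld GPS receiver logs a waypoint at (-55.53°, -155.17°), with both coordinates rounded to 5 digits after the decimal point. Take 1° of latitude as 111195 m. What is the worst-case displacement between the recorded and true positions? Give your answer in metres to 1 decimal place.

Rounding to 5 decimal places leaves each coordinate within ±5e-06° of the true value.
N–S: 5e-06° × 111195 m/° = 0.555975 m.
East–west component at 55.53°: 5e-06° × 111195 × cos 55.53° ≈ 5e-06 × 62933.6 ≈ 0.314668 m.
Combining orthogonally: (0.555975² + 0.314668²)^½ ≈ 0.638846 m.

0.6 metres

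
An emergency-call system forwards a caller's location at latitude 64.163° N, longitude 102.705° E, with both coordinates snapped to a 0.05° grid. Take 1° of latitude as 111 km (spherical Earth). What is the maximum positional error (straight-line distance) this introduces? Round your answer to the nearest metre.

3027 metres

With a 0.05° grid the true value lies within half a step, ±0.05°/2 = ±0.025°, of the stored one.
N–S: 0.025° × 111000 m/° = 2775 m.
East–west component at 64.163°: 0.025° × 111000 × cos 64.163° ≈ 0.025 × 48375.2 ≈ 1209.38 m.
Worst case both components are at the extreme and orthogonal: √(2775² + 1209.38²) ≈ 3027.08 m.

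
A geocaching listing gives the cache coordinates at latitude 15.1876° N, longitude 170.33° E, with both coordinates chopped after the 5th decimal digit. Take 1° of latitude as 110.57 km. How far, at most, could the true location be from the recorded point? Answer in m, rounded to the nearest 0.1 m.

1.5 m

Truncating at 5 decimal places can drop up to a full unit in the last place, so each coordinate may be off by as much as 1e-05°.
North–south component: 1e-05° × 110570 = 1.1057 m.
East–west component at 15.1876°: 1e-05° × 110570 × cos 15.1876° ≈ 1e-05 × 106708 ≈ 1.06708 m.
The two errors are perpendicular, so the maximum displacement is √(1.1057² + 1.06708²) ≈ 1.53663 m.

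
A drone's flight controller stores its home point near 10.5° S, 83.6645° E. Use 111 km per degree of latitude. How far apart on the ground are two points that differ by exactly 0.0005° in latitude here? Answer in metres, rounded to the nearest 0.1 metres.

Along a meridian 0.0005° is 0.0005 × 111000 = 55.5 m.

55.5 metres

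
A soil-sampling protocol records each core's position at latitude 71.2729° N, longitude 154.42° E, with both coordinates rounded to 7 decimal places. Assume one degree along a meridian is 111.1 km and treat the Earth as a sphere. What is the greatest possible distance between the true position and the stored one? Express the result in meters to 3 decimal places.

Rounding to 7 decimal places leaves each coordinate within ±5e-08° of the true value.
N–S: 5e-08° × 111100 m/° = 0.005555 m.
East–west component at 71.2729°: 5e-08° × 111100 × cos 71.2729° ≈ 5e-08 × 35669.9 ≈ 0.00178349 m.
Combining orthogonally: (0.005555² + 0.00178349²)^½ ≈ 0.00583428 m.

0.006 meters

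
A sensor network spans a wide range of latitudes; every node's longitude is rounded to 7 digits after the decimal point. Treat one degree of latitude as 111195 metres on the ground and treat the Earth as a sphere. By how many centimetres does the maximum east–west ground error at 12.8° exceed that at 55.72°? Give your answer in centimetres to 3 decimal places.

Rounding to 7 decimal places leaves the longitude within ±5e-08° of the true value.
Error at 12.8° = 5e-08° × 111195 × cos 12.8° ≈ 0.0055597 × 0.9751 = 0.0054216 m.
Error at 55.72° = 5e-08° × 111195 × cos 55.72° ≈ 0.0055597 × 0.5632 = 0.0031315 m.
Difference: 0.0054216 − 0.0031315 = 0.0022901 m.
That is 0.00229013 m = 0.22901 cm.

0.229 centimetres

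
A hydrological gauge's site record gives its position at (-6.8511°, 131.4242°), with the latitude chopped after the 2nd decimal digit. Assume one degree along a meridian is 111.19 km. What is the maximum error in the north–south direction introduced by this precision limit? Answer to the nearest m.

1112 m

Truncating at 2 decimal places can drop up to a full unit in the last place, so the latitude may be off by as much as 0.01°.
North–south distance: 0.01° × 111190 m/° = 1111.9 m.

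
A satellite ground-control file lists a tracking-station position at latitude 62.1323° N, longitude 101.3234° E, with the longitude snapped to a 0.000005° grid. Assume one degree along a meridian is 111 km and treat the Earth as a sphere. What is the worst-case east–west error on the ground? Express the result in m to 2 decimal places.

With a 0.000005° grid the true value lies within half a step, ±0.000005°/2 = ±2.5e-06°, of the stored one.
At latitude 62.1323° a degree of longitude spans 111000 m × cos 62.1323° = 111000 × 0.4674 ≈ 51884.9 m.
So at most 2.5e-06° × 51884.9 ≈ 0.129712 m east–west.

0.13 m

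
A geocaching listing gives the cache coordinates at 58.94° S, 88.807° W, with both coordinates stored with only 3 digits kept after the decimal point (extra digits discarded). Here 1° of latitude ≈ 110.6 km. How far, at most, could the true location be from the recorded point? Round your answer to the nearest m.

Truncating at 3 decimal places can drop up to a full unit in the last place, so each coordinate may be off by as much as 0.001°.
N–S: 0.001° × 110600 m/° = 110.6 m.
E–W at 58.94°: 0.001° × 110600 × cos 58.94° = 0.001 × 110600 × 0.5159 ≈ 57.0625 m.
Combining orthogonally: (110.6² + 57.0625²)^½ ≈ 124.453 m.

124 m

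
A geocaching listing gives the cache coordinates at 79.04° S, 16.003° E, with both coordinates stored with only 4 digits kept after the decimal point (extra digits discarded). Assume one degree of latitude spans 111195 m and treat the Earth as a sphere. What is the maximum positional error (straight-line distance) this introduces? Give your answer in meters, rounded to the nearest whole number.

11 meters

Truncating at 4 decimal places can drop up to a full unit in the last place, so each coordinate may be off by as much as 0.0001°.
Latitude error → 0.0001 × 111195 = 11.1195 m along the meridian.
East–west component at 79.04°: 0.0001° × 111195 × cos 79.04° ≈ 0.0001 × 21140.8 ≈ 2.11408 m.
The two errors are perpendicular, so the maximum displacement is √(11.1195² + 2.11408²) ≈ 11.3187 m.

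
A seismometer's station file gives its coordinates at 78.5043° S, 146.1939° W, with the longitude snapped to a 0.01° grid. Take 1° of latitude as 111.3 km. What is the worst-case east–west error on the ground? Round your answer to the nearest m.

With a 0.01° grid the true value lies within half a step, ±0.01°/2 = ±0.005°, of the stored one.
At latitude 78.5043° a degree of longitude spans 111300 m × cos 78.5043° = 111300 × 0.1993 ≈ 22181.5 m.
So at most 0.005° × 22181.5 ≈ 110.907 m east–west.

111 m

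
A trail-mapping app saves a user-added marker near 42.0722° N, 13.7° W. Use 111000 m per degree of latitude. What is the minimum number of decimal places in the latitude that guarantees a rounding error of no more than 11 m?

One degree of latitude covers 111000 m.
N decimal places → at most half a unit in the last place, 0.5 × 10⁻ᴺ° = 111000/2 × 10⁻ᴺ m.
Setting 55500 × 10⁻ᴺ ≤ 11 gives 10ᴺ ≥ 5045, i.e. N ≥ 3.70.
N = 3 would give 55.5 m (too coarse); N = 4 gives 5.55 m ≤ 11 m.

4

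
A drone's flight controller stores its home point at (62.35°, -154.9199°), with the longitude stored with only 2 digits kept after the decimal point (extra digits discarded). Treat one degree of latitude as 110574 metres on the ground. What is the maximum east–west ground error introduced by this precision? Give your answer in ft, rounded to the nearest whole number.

1684 ft

Truncating at 2 decimal places can drop up to a full unit in the last place, so the longitude may be off by as much as 0.01°.
At latitude 62.35° a degree of longitude spans 110574 m × cos 62.35° = 110574 × 0.4641 ≈ 51314 m.
So at most 0.01° × 51314 ≈ 513.14 m east–west.
Converting: 513.14 m × 3.2808 ft/m ≈ 1683.5 ft.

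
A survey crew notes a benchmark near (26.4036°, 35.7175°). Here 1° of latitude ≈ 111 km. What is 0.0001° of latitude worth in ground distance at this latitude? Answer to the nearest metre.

0.0001° × 111000 m/° = 11.1 m.

11 metres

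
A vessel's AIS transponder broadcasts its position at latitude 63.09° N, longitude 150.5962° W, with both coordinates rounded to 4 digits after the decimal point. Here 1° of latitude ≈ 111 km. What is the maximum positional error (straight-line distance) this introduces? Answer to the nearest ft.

20 ft

Rounding to 4 decimal places leaves each coordinate within ±5e-05° of the true value.
Latitude error → 5e-05 × 111000 = 5.55 m along the meridian.
East–west component at 63.09°: 5e-05° × 111000 × cos 63.09° ≈ 5e-05 × 50237.5 ≈ 2.51188 m.
Worst case both components are at the extreme and orthogonal: √(5.55² + 2.51188²) ≈ 6.09196 m.
In feet: 6.09196 m ÷ 0.3048 ≈ 19.987 ft.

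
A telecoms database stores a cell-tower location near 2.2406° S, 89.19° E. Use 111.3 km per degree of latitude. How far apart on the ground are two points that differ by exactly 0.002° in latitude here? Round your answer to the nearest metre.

223 metres

Along a meridian 0.002° is 0.002 × 111300 = 222.6 m.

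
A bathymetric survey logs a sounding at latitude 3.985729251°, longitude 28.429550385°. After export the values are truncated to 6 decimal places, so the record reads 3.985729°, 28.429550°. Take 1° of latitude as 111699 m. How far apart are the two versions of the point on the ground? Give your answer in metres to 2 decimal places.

0.05 metres

Δlat = 3.985729251 − 3.985729 = +0.000000251°; Δlon = 28.429550385 − 28.429550 = +0.000000385°.
N–S: 0.000000251° × 111699 m/° = 0.0280364 m.
E–W at 3.98573°: 0.000000385° × 111699 × cos 3.98573° = 0.000000385 × 111699 × 0.9976 ≈ 0.0429001 m.
Hypotenuse of the two orthogonal shifts: √(0.0280364² + 0.0429001²) = 0.051249 m.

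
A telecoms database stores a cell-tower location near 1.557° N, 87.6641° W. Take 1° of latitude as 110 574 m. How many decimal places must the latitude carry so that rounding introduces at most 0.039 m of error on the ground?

One degree of latitude covers 110574 m.
N decimal places → at most half a unit in the last place, 0.5 × 10⁻ᴺ° = 110574/2 × 10⁻ᴺ m.
Need 0.5 × 110574 × 10⁻ᴺ ≤ 0.039 → 10⁻ᴺ ≤ 7.054e-07, so N ≥ 6.15.
N = 6 would give 0.0553 m (too coarse); N = 7 gives 0.00553 m ≤ 0.039 m.

7 decimal places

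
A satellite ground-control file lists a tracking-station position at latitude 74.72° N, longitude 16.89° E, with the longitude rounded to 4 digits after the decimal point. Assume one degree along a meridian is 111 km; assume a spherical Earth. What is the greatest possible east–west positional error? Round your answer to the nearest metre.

Rounding to 4 decimal places leaves the longitude within ±5e-05° of the true value.
One degree of longitude at 74.72° is 111000 × cos 74.72° ≈ 111000 × 0.2635 = 29252.5 m.
Maximum E–W displacement: 5e-05 × 29252.5 = 1.46263 m.

1 metres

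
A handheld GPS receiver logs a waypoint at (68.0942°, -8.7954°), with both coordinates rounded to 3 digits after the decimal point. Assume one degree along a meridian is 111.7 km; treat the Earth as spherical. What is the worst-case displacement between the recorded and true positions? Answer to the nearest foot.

Rounding to 3 decimal places leaves each coordinate within ±0.0005° of the true value.
N–S: 0.0005° × 111700 m/° = 55.85 m.
Longitude error → 0.0005 × 111700 × cos 68.0942° = 0.0005 × 111700 × 0.3731 ≈ 20.8366 m.
Worst case both components are at the extreme and orthogonal: √(55.85² + 20.8366²) ≈ 59.6103 m.
In feet: 59.6103 m ÷ 0.3048 ≈ 195.57 ft.

196 feet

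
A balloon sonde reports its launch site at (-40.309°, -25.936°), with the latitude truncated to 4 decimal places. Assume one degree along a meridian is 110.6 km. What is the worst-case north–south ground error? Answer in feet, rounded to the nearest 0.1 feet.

36.3 feet

Truncating at 4 decimal places can drop up to a full unit in the last place, so the latitude may be off by as much as 0.0001°.
Along the meridian that is 0.0001° × 110600 m/° = 11.06 m.
In feet: 11.06 m ÷ 0.3048 ≈ 36.286 ft.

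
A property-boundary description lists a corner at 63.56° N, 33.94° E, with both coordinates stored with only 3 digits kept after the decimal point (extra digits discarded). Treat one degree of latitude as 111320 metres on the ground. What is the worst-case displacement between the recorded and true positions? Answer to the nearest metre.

Truncating at 3 decimal places can drop up to a full unit in the last place, so each coordinate may be off by as much as 0.001°.
N–S: 0.001° × 111320 m/° = 111.32 m.
E–W at 63.56°: 0.001° × 111320 × cos 63.56° = 0.001 × 111320 × 0.4453 ≈ 49.5664 m.
Combining orthogonally: (111.32² + 49.5664²)^½ ≈ 121.856 m.

122 metres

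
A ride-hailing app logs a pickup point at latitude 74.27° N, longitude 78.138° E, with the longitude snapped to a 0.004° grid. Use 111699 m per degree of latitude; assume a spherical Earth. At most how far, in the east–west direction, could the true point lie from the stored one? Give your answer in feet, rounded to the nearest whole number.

With a 0.004° grid the true value lies within half a step, ±0.004°/2 = ±0.002°, of the stored one.
One degree of longitude at 74.27° is 111699 × cos 74.27° ≈ 111699 × 0.2711 = 30282.1 m.
East–west error: 0.002° × 30282.1 m/° ≈ 60.5642 m.
Converting: 60.5642 m × 3.2808 ft/m ≈ 198.7 ft.

199 feet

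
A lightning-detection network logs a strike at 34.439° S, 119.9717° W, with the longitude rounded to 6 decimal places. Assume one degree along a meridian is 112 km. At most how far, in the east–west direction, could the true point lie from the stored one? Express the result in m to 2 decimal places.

0.05 m

Rounding to 6 decimal places leaves the longitude within ±5e-07° of the true value.
At latitude 34.439° a degree of longitude spans 112000 m × cos 34.439° = 112000 × 0.8247 ≈ 92369.6 m.
Maximum E–W displacement: 5e-07 × 92369.6 = 0.0461848 m.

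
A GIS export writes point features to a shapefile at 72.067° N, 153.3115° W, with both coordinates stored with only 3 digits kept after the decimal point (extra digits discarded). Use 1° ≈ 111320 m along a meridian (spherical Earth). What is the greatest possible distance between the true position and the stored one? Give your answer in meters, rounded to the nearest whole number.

116 meters

Truncating at 3 decimal places can drop up to a full unit in the last place, so each coordinate may be off by as much as 0.001°.
North–south component: 0.001° × 111320 = 111.32 m.
E–W at 72.067°: 0.001° × 111320 × cos 72.067° = 0.001 × 111320 × 0.3079 ≈ 34.2759 m.
The two errors are perpendicular, so the maximum displacement is √(111.32² + 34.2759²) ≈ 116.477 m.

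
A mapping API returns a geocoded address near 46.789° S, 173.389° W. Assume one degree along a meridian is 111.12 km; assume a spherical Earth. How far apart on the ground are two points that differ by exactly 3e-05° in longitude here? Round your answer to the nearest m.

2 m

At 46.789° a degree of longitude is 111120 × cos 46.789° ≈ 76082.4 m, so 3e-05° corresponds to 2.28247 m.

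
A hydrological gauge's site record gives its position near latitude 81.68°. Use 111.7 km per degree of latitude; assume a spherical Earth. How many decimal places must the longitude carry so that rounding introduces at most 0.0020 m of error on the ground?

At 81.68° one degree of longitude covers 111700 × cos 81.68° ≈ 111700 × 0.1447 ≈ 16163.2 m.
With N decimal places the half-ulp bound is 0.5·10⁻ᴺ°, or 0.5·10⁻ᴺ × 16163.2 m on the ground.
Setting 8081.58 × 10⁻ᴺ ≤ 0.0020 gives 10ᴺ ≥ 4.041e+06, i.e. N ≥ 6.61.
So 7 decimal places suffice (0.000808 m); 6 would allow up to 0.00808 m.

7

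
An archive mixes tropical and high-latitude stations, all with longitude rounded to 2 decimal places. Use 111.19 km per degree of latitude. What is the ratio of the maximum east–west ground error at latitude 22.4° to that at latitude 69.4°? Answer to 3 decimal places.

2.628

Rounding to 2 decimal places leaves the longitude within ±0.005° of the true value.
At 22.4°: 0.005° × 111190 × cos 22.4° = 0.005 × 111190 × 0.9245 ≈ 514 m.
Error at 69.4° = 0.005° × 111190 × cos 69.4° ≈ 555.95 × 0.3518 = 195.61 m.
The ratio reduces to cos 22.4° / cos 69.4° = 0.9245/0.3518 ≈ 2.6277.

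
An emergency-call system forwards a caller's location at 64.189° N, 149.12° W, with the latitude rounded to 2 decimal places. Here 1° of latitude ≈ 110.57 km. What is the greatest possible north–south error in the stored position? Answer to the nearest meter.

553 meters

Rounding to 2 decimal places leaves the latitude within ±0.005° of the true value.
North–south distance: 0.005° × 110570 m/° = 552.85 m.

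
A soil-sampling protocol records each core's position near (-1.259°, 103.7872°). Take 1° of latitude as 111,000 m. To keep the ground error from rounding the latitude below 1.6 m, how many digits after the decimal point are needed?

5 decimal places

One degree of latitude covers 111000 m.
Rounding to N decimal places gives at most 0.5 × 10⁻ᴺ degrees of error, i.e. 0.5 × 10⁻ᴺ × 111000 m.
Need 0.5 × 111000 × 10⁻ᴺ ≤ 1.6 → 10⁻ᴺ ≤ 2.883e-05, so N ≥ 4.54.
N = 4 would give 5.55 m (too coarse); N = 5 gives 0.555 m ≤ 1.6 m.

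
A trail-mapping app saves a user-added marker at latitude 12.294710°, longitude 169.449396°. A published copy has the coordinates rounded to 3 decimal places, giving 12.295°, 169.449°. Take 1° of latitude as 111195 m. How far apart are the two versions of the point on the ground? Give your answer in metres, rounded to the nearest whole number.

54 metres

The latitude changed by -0.000290° and the longitude by +0.000396°.
North–south shift: -0.000290 × 111195 = -32.2465 m.
E–W at 12.295°: 0.000396° × 111195 × cos 12.295° = 0.000396 × 111195 × 0.9771 ≈ 43.0233 m.
Hypotenuse of the two orthogonal shifts: √(32.2465² + 43.0233²) = 53.7666 m.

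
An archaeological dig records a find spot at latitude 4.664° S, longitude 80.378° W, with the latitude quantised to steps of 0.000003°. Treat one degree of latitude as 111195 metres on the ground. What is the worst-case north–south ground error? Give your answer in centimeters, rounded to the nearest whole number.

17 centimeters

With a 0.000003° grid the true value lies within half a step, ±0.000003°/2 = ±1.5e-06°, of the stored one.
Along the meridian that is 1.5e-06° × 111195 m/° = 0.166793 m.
That is 0.166793 m = 16.679 cm.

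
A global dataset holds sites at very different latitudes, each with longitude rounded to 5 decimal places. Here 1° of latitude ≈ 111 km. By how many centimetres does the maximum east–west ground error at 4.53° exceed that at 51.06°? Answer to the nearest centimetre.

Rounding to 5 decimal places leaves the longitude within ±5e-06° of the true value.
Error at 4.53° = 5e-06° × 111000 × cos 4.53° ≈ 0.555 × 0.9969 = 0.55327 m.
Error at 51.06° = 5e-06° × 111000 × cos 51.06° ≈ 0.555 × 0.6285 = 0.34882 m.
Difference: 0.55327 − 0.34882 = 0.20445 m.
That is 0.204445 m = 20.445 cm.

20 centimetres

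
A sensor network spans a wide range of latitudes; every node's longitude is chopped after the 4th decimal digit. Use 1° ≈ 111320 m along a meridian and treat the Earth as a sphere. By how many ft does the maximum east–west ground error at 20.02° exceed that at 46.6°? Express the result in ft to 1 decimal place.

Truncating at 4 decimal places can drop up to a full unit in the last place, so the longitude may be off by as much as 0.0001°.
Error at 20.02° = 0.0001° × 111320 × cos 20.02° ≈ 11.132 × 0.9396 = 10.459 m.
Error at 46.6° = 0.0001° × 111320 × cos 46.6° ≈ 11.132 × 0.6871 = 7.6487 m.
So the lower-latitude error exceeds the higher by 10.459 − 7.6487 = 2.8107 m.
In feet: 2.81067 m ÷ 0.3048 ≈ 9.2214 ft.

9.2 ft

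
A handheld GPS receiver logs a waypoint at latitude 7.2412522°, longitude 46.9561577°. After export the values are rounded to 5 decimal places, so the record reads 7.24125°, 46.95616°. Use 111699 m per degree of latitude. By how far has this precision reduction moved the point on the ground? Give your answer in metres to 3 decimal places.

0.354 metres

The latitude changed by +0.0000022° and the longitude by -0.0000023°.
N–S: 0.0000022° × 111699 m/° = 0.245738 m.
E–W at 7.24125°: -0.0000023° × 111699 × cos 7.24125° = -0.0000023 × 111699 × 0.9920 ≈ -0.254859 m.
Distance: √(0.245738² + 0.254859²) ≈ 0.354034 m.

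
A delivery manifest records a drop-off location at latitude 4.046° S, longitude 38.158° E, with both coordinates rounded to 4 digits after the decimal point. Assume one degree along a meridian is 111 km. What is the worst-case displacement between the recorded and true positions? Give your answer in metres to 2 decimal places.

7.84 metres

Rounding to 4 decimal places leaves each coordinate within ±5e-05° of the true value.
North–south component: 5e-05° × 111000 = 5.55 m.
East–west component at 4.046°: 5e-05° × 111000 × cos 4.046° ≈ 5e-05 × 110723 ≈ 5.53617 m.
Worst case both components are at the extreme and orthogonal: √(5.55² + 5.53617²) ≈ 7.83911 m.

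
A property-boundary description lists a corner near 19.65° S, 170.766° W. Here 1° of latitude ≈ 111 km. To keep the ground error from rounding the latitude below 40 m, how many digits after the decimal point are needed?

One degree of latitude covers 111000 m.
Rounding to N decimal places gives at most 0.5 × 10⁻ᴺ degrees of error, i.e. 0.5 × 10⁻ᴺ × 111000 m.
Need 0.5 × 111000 × 10⁻ᴺ ≤ 40 → 10⁻ᴺ ≤ 7.207e-04, so N ≥ 3.14.
N = 3 would give 55.5 m (too coarse); N = 4 gives 5.55 m ≤ 40 m.

4 decimal places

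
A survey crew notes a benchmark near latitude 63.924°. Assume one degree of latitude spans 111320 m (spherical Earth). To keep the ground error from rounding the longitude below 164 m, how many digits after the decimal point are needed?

3

At 63.924° one degree of longitude covers 111320 × cos 63.924° ≈ 111320 × 0.4396 ≈ 48932.1 m.
N decimal places → at most half a unit in the last place, 0.5 × 10⁻ᴺ° = 48932.1/2 × 10⁻ᴺ m.
Setting 24466.1 × 10⁻ᴺ ≤ 164 gives 10ᴺ ≥ 149.2, i.e. N ≥ 2.17.
N = 2 would give 245 m (too coarse); N = 3 gives 24.5 m ≤ 164 m.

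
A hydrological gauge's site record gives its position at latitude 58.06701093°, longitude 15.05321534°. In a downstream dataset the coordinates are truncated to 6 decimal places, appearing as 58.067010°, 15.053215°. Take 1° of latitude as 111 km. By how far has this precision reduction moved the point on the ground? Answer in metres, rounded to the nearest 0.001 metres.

The latitude changed by +0.00000093° and the longitude by +0.00000034°.
N–S: 0.00000093° × 111000 m/° = 0.10323 m.
East–west at this latitude: 0.00000034° × 111000 × cos 58.067° ≈ 0.00000034 × 58710.9 = 0.0199617 m.
Hypotenuse of the two orthogonal shifts: √(0.10323² + 0.0199617²) = 0.105142 m.

0.105 metres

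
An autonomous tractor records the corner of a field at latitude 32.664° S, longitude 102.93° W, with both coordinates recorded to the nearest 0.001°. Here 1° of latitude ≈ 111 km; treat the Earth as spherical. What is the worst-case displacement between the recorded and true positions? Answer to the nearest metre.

73 metres

Rounding to 3 decimal places leaves each coordinate within ±0.0005° of the true value.
Latitude error → 0.0005 × 111000 = 55.5 m along the meridian.
E–W at 32.664°: 0.0005° × 111000 × cos 32.664° = 0.0005 × 111000 × 0.8419 ≈ 46.7227 m.
Combining orthogonally: (55.5² + 46.7227²)^½ ≈ 72.5483 m.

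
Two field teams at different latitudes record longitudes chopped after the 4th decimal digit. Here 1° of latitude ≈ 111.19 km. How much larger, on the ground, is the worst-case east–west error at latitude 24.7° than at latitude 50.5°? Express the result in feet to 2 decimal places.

Truncating at 4 decimal places can drop up to a full unit in the last place, so the longitude may be off by as much as 0.0001°.
At 24.7°: 0.0001° × 111190 × cos 24.7° = 0.0001 × 111190 × 0.9085 ≈ 10.102 m.
Error at 50.5° = 0.0001° × 111190 × cos 50.5° ≈ 11.119 × 0.6361 = 7.0726 m.
So the lower-latitude error exceeds the higher by 10.102 − 7.0726 = 3.0291 m.
Converting: 3.02915 m × 3.2808 ft/m ≈ 9.9382 ft.

9.94 feet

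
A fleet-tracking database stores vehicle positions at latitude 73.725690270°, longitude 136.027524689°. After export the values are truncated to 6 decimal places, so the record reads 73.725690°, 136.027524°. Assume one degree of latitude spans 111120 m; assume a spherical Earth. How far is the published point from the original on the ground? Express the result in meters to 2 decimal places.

0.04 meters

Δlat = 73.725690270 − 73.725690 = +0.000000270°; Δlon = 136.027524689 − 136.027524 = +0.000000689°.
North–south shift: 0.000000270 × 111120 = 0.0300024 m.
E–W at 73.7257°: 0.000000689° × 111120 × cos 73.7257° = 0.000000689 × 111120 × 0.2802 ≈ 0.0214554 m.
Hypotenuse of the two orthogonal shifts: √(0.0300024² + 0.0214554²) = 0.0368846 m.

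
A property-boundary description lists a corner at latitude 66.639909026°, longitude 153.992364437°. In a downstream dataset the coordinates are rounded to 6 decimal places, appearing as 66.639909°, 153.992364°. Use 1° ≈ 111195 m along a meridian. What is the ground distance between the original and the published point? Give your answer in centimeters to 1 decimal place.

1.9 centimeters

Δlat = 66.639909026 − 66.639909 = +0.000000026°; Δlon = 153.992364437 − 153.992364 = +0.000000437°.
N–S: 0.000000026° × 111195 m/° = 0.00289107 m.
East–west at this latitude: 0.000000437° × 111195 × cos 66.6399° ≈ 0.000000437 × 44089.8 = 0.0192672 m.
Hypotenuse of the two orthogonal shifts: √(0.00289107² + 0.0192672²) = 0.0194829 m.
That is 0.0194829 m = 1.9483 cm.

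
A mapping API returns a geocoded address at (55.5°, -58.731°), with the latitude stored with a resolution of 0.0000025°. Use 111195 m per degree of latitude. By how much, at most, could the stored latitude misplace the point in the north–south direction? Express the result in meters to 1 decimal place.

0.1 meters

With a 0.0000025° grid the true value lies within half a step, ±0.0000025°/2 = ±1.25e-06°, of the stored one.
North–south distance: 1.25e-06° × 111195 m/° = 0.138994 m.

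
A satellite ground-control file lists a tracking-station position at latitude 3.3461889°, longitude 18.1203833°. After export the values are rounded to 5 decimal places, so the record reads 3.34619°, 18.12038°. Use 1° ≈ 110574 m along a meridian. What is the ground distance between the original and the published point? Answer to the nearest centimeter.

38 centimeters

Δlat = 3.3461889 − 3.34619 = -0.0000011°; Δlon = 18.1203833 − 18.12038 = +0.0000033°.
N–S: -0.0000011° × 110574 m/° = -0.121631 m.
E–W at 3.34619°: 0.0000033° × 110574 × cos 3.34619° = 0.0000033 × 110574 × 0.9983 ≈ 0.364272 m.
Distance: √(0.121631² + 0.364272²) ≈ 0.384042 m.
That is 0.384042 m = 38.404 cm.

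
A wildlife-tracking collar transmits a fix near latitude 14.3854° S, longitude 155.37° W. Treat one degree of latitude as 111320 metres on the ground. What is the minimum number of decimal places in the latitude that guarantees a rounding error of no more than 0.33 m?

One degree of latitude covers 111320 m.
N decimal places → at most half a unit in the last place, 0.5 × 10⁻ᴺ° = 111320/2 × 10⁻ᴺ m.
Setting 55660 × 10⁻ᴺ ≤ 0.33 gives 10ᴺ ≥ 1.687e+05, i.e. N ≥ 5.23.
N = 5 would give 0.557 m (too coarse); N = 6 gives 0.0557 m ≤ 0.33 m.

6 decimal places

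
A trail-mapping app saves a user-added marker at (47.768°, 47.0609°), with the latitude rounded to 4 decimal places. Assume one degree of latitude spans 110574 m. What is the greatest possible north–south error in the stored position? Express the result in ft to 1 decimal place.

Rounding to 4 decimal places leaves the latitude within ±5e-05° of the true value.
So the N–S error is at most 5e-05 × 110574 = 5.5287 m.
In feet: 5.5287 m ÷ 0.3048 ≈ 18.139 ft.

18.1 ft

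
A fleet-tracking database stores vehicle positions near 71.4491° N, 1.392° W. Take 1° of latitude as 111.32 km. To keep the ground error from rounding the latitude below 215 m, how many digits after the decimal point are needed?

One degree of latitude covers 111320 m.
With N decimal places the half-ulp bound is 0.5·10⁻ᴺ°, or 0.5·10⁻ᴺ × 111320 m on the ground.
Need 0.5 × 111320 × 10⁻ᴺ ≤ 215 → 10⁻ᴺ ≤ 3.863e-03, so N ≥ 2.41.
N = 2 would give 557 m (too coarse); N = 3 gives 55.7 m ≤ 215 m.

3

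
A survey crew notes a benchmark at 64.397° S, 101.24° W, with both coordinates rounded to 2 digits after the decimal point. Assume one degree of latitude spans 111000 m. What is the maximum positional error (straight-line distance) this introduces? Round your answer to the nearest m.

Rounding to 2 decimal places leaves each coordinate within ±0.005° of the true value.
Latitude error → 0.005 × 111000 = 555 m along the meridian.
Longitude error → 0.005 × 111000 × cos 64.397° = 0.005 × 111000 × 0.4321 ≈ 239.834 m.
Combining orthogonally: (555² + 239.834²)^½ ≈ 604.603 m.

605 m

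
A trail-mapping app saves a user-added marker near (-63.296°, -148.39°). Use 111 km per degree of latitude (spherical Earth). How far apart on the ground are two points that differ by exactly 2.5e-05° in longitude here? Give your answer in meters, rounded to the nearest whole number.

1 meters

2.5e-05° of longitude at 63.296° is 2.5e-05 × 111000 × cos 63.296° ≈ 2.5e-05 × 49881.3 = 1.24703 m.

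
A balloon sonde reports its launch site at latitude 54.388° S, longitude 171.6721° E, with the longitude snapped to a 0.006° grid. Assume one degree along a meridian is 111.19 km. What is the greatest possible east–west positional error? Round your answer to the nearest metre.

With a 0.006° grid the true value lies within half a step, ±0.006°/2 = ±0.003°, of the stored one.
One degree of longitude at 54.388° is 111190 × cos 54.388° ≈ 111190 × 0.5823 = 64745.2 m.
So at most 0.003° × 64745.2 ≈ 194.236 m east–west.

194 metres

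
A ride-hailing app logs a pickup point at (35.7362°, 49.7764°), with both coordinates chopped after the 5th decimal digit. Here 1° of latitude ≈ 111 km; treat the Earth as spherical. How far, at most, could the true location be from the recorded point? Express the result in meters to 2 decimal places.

Truncating at 5 decimal places can drop up to a full unit in the last place, so each coordinate may be off by as much as 1e-05°.
North–south component: 1e-05° × 111000 = 1.11 m.
Longitude error → 1e-05 × 111000 × cos 35.7362° = 1e-05 × 111000 × 0.8117 ≈ 0.901003 m.
Combining orthogonally: (1.11² + 0.901003²)^½ ≈ 1.42965 m.

1.43 meters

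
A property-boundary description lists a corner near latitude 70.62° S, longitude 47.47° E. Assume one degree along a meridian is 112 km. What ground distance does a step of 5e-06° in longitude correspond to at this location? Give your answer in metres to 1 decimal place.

0.2 metres

5e-06° of longitude at 70.62° is 5e-06 × 112000 × cos 70.62° ≈ 5e-06 × 37165.2 = 0.185826 m.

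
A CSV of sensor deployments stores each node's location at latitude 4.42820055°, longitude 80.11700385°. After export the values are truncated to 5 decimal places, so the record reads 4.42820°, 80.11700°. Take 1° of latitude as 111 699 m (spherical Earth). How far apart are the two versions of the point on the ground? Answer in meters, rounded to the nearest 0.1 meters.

The latitude changed by +0.00000055° and the longitude by +0.00000385°.
N–S: 0.00000055° × 111699 m/° = 0.0614344 m.
East–west at this latitude: 0.00000385° × 111699 × cos 4.4282° ≈ 0.00000385 × 111366 = 0.428757 m.
Combined displacement = (0.0614344² + 0.428757²)^½ ≈ 0.433136 m.

0.4 meters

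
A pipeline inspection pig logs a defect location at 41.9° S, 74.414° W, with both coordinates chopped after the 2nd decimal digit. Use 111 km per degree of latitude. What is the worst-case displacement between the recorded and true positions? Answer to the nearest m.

1384 m

Truncating at 2 decimal places can drop up to a full unit in the last place, so each coordinate may be off by as much as 0.01°.
Latitude error → 0.01 × 111000 = 1110 m along the meridian.
E–W at 41.9°: 0.01° × 111000 × cos 41.9° = 0.01 × 111000 × 0.7443 ≈ 826.186 m.
Combining orthogonally: (1110² + 826.186²)^½ ≈ 1383.72 m.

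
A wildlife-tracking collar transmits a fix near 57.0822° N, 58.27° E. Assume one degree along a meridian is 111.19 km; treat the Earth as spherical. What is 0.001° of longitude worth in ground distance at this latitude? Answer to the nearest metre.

0.001° of longitude at 57.0822° is 0.001 × 111190 × cos 57.0822° ≈ 0.001 × 60424.6 = 60.4246 m.

60 metres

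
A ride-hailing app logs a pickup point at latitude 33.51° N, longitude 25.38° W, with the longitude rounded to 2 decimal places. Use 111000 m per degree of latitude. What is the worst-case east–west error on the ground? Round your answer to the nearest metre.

Rounding to 2 decimal places leaves the longitude within ±0.005° of the true value.
At latitude 33.51° a degree of longitude spans 111000 m × cos 33.51° = 111000 × 0.8338 ≈ 92550.6 m.
East–west error: 0.005° × 92550.6 m/° ≈ 462.753 m.

463 metres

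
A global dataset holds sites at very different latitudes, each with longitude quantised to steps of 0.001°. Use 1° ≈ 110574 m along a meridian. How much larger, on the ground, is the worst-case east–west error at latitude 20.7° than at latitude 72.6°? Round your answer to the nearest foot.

115 feet

With a 0.001° grid the true value lies within half a step, ±0.001°/2 = ±0.0005°, of the stored one.
Error at 20.7° = 0.0005° × 110574 × cos 20.7° ≈ 55.287 × 0.9354 = 51.718 m.
At 72.6°: 0.0005° × 110574 × cos 72.6° = 0.0005 × 110574 × 0.2990 ≈ 16.533 m.
So the lower-latitude error exceeds the higher by 51.718 − 16.533 = 35.185 m.
In feet: 35.1848 m ÷ 0.3048 ≈ 115.44 ft.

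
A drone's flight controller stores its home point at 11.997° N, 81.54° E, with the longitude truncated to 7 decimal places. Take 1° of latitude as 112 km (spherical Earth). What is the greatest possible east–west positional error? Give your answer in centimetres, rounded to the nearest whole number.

Truncating at 7 decimal places can drop up to a full unit in the last place, so the longitude may be off by as much as 1e-07°.
Parallels shrink by cos φ, so at 11.997° a degree of longitude is 112000 × 0.9782 ≈ 109554 m.
East–west error: 1e-07° × 109554 m/° ≈ 0.0109554 m.
That is 0.0109554 m = 1.0955 cm.

1 centimetres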